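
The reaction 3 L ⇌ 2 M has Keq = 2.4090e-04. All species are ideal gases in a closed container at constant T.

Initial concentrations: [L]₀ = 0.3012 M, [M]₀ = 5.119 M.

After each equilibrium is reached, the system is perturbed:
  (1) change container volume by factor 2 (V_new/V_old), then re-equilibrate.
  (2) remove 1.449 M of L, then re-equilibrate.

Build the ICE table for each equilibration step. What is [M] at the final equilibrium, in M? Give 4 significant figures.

Q₀ = 959 vs Keq = 2.4090e-04 ⇒ Q>K, reverse
Step 1:
                   L          M
  I           0.3012      5.119
  C              7.2       -4.8
  E            7.501     0.3189
  solve Keq expr → x = -2.4; check Q = 2.4090e-04
Then change container volume by factor 2 (V_new/V_old).
Step 2:
                   L          M
  I            3.751     0.1594
  C          0.06559   -0.04373
  E            3.816     0.1157
  solve Keq expr → x = -0.02186; check Q = 2.4090e-04
Then remove 1.449 M of L.
Step 3:
                   L          M
  I            2.367     0.1157
  C          0.08421   -0.05614
  E            2.451    0.05957
  solve Keq expr → x = -0.02807; check Q = 2.4090e-04

[M]_eq = 0.05957 M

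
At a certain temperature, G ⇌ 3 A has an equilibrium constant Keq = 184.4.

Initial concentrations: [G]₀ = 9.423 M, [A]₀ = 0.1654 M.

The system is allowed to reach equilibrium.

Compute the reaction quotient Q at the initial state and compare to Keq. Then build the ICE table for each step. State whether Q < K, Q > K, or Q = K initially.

Q₀ = 4.8019e-04 vs Keq = 184.4 ⇒ Q<K, forward
Step 1:
                  G         A
  Initial     9.423    0.1654
  Change     -3.397     10.19
  Equil       6.026     10.36
  solve Keq expr → x = 3.397; check Q = 184.4

Q₀ = 4.8019e-04; Q < K (proceeds forward)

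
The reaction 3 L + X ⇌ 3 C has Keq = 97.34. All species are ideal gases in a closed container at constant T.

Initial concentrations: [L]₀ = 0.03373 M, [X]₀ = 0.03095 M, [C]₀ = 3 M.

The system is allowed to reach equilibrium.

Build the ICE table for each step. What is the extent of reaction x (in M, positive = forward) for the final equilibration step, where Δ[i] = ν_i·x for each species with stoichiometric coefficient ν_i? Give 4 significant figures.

x = -0.2425 M

Q₀ = 2.2733e+07 vs Keq = 97.34 ⇒ Q>K, reverse
Step 1:
                   L          X          C
  I          0.03373    0.03095          3
  C           0.7274     0.2425    -0.7274
  E           0.7612     0.2734      2.273
  solve Keq expr → x = -0.2425; check Q = 97.34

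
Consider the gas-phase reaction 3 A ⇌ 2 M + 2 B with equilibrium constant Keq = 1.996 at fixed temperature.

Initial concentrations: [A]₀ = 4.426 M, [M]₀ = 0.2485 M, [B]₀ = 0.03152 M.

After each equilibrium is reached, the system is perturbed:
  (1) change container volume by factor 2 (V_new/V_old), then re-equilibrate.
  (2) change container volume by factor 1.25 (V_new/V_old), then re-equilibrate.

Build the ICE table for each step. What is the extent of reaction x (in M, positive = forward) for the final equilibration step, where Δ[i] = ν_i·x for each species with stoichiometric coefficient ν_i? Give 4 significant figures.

x = 0.009245 M

Q₀ = 7.0761e-07 vs Keq = 1.996 ⇒ Q<K, forward
Step 1:
                  A         M         B
  Initial     4.426    0.2485   0.03152
  Change     -2.598     1.732     1.732
  Equil       1.828      1.98     1.763
  solve Keq expr → x = 0.8659; check Q = 1.996
Then change container volume by factor 2 (V_new/V_old).
Step 2:
                  A         M         B
  Initial    0.9141    0.9902    0.8817
  Change    -0.1109   0.07394   0.07394
  Equil      0.8032     1.064    0.9556
  solve Keq expr → x = 0.03697; check Q = 1.996
Then change container volume by factor 1.25 (V_new/V_old).
Step 3:
                  A         M         B
  Initial    0.6425    0.8513    0.7645
  Change   -0.02774   0.01849   0.01849
  Equil      0.6148    0.8698     0.783
  solve Keq expr → x = 0.009245; check Q = 1.996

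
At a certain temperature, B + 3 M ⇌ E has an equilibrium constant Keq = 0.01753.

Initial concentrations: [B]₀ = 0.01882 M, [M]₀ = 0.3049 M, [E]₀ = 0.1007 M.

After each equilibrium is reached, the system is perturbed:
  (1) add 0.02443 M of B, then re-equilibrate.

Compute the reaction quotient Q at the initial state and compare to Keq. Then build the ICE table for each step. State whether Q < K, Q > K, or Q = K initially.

Q₀ = 188.8 vs Keq = 0.01753 ⇒ Q>K, reverse
Step 1:
                   B          M          E
  I          0.01882     0.3049     0.1007
  C           0.1002     0.3007    -0.1002
  E           0.1191     0.6056 4.6357e-04
  solve Keq expr → x = -0.1002; check Q = 0.01753
Then add 0.02443 M of B.
Step 2:
                   B          M          E
  I           0.1435     0.6056 4.6357e-04
  C       -9.3977e-05 -2.8193e-04 9.3977e-05
  E           0.1434     0.6053 5.5754e-04
  solve Keq expr → x = 9.3977e-05; check Q = 0.01753

Q₀ = 188.8; Q > K (proceeds reverse)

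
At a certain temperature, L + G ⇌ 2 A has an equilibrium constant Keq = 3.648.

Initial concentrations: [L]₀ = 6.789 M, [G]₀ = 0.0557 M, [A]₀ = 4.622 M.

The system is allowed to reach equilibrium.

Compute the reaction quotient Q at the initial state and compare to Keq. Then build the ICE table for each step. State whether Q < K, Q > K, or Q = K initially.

Q₀ = 56.49 vs Keq = 3.648 ⇒ Q>K, reverse
Step 1:
                   L          G          A
  init         6.789     0.0557      4.622
  Δ           0.4616     0.4616    -0.9231
  eq           7.251     0.5173      3.699
  solve Keq expr → x = -0.4616; check Q = 3.648

Q₀ = 56.49; Q > K (proceeds reverse)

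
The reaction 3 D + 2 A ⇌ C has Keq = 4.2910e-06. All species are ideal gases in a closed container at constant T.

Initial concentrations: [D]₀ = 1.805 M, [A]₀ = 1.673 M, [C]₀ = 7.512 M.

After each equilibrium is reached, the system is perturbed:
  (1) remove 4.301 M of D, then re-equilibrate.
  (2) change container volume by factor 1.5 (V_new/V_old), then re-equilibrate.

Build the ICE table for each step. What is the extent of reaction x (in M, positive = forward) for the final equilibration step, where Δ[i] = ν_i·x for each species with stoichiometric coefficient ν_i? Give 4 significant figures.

Q₀ = 0.4564 vs Keq = 4.2910e-06 ⇒ Q>K, reverse
Step 1:
                  D         A         C
  Initial     1.805     1.673     7.512
  Change      14.77     9.844    -4.922
  Equil       16.57     11.52      2.59
  solve Keq expr → x = -4.922; check Q = 4.2910e-06
Then remove 4.301 M of D.
Step 2:
                  D         A         C
  Initial     12.27     11.52      2.59
  Change       1.86      1.24   -0.6199
  Equil       14.13     12.76      1.97
  solve Keq expr → x = -0.6199; check Q = 4.2910e-06
Then change container volume by factor 1.5 (V_new/V_old).
Step 3:
                  D         A         C
  Initial      9.42     8.505     1.313
  Change      2.048     1.366   -0.6828
  Equil       11.47      9.87    0.6305
  solve Keq expr → x = -0.6828; check Q = 4.2910e-06

x = -0.6828 M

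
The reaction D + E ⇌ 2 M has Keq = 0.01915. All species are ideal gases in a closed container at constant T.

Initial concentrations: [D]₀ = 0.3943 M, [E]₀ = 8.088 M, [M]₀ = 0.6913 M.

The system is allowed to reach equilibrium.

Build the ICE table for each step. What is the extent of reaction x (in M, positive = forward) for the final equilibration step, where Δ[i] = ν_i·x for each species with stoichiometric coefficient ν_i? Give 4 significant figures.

Q₀ = 0.1499 vs Keq = 0.01915 ⇒ Q>K, reverse
Step 1:
                   D          E          M
  I           0.3943      8.088     0.6913
  C           0.1931     0.1931    -0.3861
  E           0.5874      8.281     0.3052
  solve Keq expr → x = -0.1931; check Q = 0.01915

x = -0.1931 M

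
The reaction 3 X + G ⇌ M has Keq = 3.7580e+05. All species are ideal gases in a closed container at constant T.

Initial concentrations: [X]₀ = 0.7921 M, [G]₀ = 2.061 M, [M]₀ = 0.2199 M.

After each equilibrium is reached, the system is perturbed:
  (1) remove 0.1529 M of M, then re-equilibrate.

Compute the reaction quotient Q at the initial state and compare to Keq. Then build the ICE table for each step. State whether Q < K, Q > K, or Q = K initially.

Q₀ = 0.2147 vs Keq = 3.7580e+05 ⇒ Q<K, forward
Step 1:
                   X          G          M
  Initial     0.7921      2.061     0.2199
  Change     -0.7832    -0.2611     0.2611
  Equil     0.008925        1.8      0.481
  solve Keq expr → x = 0.2611; check Q = 3.7580e+05
Then remove 0.1529 M of M.
Step 2:
                   X          G          M
  Initial   0.008925        1.8     0.3281
  Change   -0.001065 -3.5511e-04 3.5511e-04
  Equil      0.00786        1.8     0.3284
  solve Keq expr → x = 3.5511e-04; check Q = 3.7580e+05

Q₀ = 0.2147; Q < K (proceeds forward)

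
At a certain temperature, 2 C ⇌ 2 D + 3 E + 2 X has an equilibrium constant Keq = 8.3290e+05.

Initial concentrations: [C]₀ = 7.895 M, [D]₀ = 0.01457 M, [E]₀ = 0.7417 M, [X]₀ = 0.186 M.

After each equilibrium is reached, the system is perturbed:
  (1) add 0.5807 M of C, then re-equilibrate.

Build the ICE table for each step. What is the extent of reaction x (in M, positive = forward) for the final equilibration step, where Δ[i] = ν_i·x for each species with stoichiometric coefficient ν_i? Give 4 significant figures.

Q₀ = 4.8076e-08 vs Keq = 8.3290e+05 ⇒ Q<K, forward
Step 1:
                  C         D         E         X
  Initial     7.895   0.01457    0.7417     0.186
  Change     -6.375     6.375     9.563     6.375
  Equil        1.52      6.39      10.3     6.561
  solve Keq expr → x = 3.188; check Q = 8.3290e+05
Then add 0.5807 M of C.
Step 2:
                  C         D         E         X
  Initial       2.1      6.39      10.3     6.561
  Change    -0.3139    0.3139    0.4709    0.3139
  Equil       1.786     6.704     10.78     6.875
  solve Keq expr → x = 0.157; check Q = 8.3290e+05

x = 0.157 M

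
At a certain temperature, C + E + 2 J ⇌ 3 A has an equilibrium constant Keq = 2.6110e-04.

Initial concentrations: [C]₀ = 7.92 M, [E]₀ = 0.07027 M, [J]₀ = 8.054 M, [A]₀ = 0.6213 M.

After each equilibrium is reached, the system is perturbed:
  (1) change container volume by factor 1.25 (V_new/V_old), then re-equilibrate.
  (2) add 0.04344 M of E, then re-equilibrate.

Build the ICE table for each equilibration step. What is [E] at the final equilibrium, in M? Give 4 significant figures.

[E]_eq = 0.1857 M

Q₀ = 0.006643 vs Keq = 2.6110e-04 ⇒ Q>K, reverse
Step 1:
                    C           E           J           A
  I              7.92     0.07027       8.054      0.6213
  C            0.1088      0.1088      0.2175     -0.3263
  E             8.029       0.179       8.272       0.295
  solve Keq expr → x = -0.1088; check Q = 2.6110e-04
Then change container volume by factor 1.25 (V_new/V_old).
Step 2:
                    C           E           J           A
  I             6.423      0.1432       6.617       0.236
  C          0.004752    0.004752    0.009503    -0.01425
  E             6.428       0.148       6.627      0.2218
  solve Keq expr → x = -0.004752; check Q = 2.6110e-04
Then add 0.04344 M of E.
Step 3:
                    C           E           J           A
  I             6.428      0.1914       6.627      0.2218
  C           -0.0057     -0.0057     -0.0114      0.0171
  E             6.422      0.1857       6.615      0.2389
  solve Keq expr → x = 0.0057; check Q = 2.6110e-04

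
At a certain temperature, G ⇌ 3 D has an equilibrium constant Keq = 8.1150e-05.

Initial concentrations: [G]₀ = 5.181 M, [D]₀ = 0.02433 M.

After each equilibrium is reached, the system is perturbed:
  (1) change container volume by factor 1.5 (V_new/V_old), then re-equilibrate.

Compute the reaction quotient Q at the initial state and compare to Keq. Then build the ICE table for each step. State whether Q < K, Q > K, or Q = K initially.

Q₀ = 2.7798e-06; Q < K (proceeds forward)

Q₀ = 2.7798e-06 vs Keq = 8.1150e-05 ⇒ Q<K, forward
Step 1:
                   G          D
  I            5.181    0.02433
  C         -0.01683     0.0505
  E            5.164    0.07483
  solve Keq expr → x = 0.01683; check Q = 8.1150e-05
Then change container volume by factor 1.5 (V_new/V_old).
Step 2:
                   G          D
  I            3.443    0.04989
  C         -0.00515    0.01545
  E            3.438    0.06534
  solve Keq expr → x = 0.00515; check Q = 8.1150e-05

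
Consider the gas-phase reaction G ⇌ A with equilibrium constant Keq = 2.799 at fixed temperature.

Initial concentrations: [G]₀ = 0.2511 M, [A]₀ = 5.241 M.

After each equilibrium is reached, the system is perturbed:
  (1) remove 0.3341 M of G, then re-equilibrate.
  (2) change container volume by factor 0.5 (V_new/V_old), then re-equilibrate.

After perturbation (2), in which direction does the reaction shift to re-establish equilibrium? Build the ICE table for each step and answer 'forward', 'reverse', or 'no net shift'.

Q₀ = 20.87 vs Keq = 2.799 ⇒ Q>K, reverse
Step 1:
                   G          A
  Initial     0.2511      5.241
  Change       1.195     -1.195
  Equil        1.446      4.046
  solve Keq expr → x = -1.195; check Q = 2.799
Then remove 0.3341 M of G.
Step 2:
                   G          A
  Initial      1.112      4.046
  Change      0.2462    -0.2462
  Equil        1.358        3.8
  solve Keq expr → x = -0.2462; check Q = 2.799
Then change container volume by factor 0.5 (V_new/V_old).
Step 3:
                   G          A
  Initial      2.715      7.601
  Change           0          0
  Equil        2.715      7.601
  solve Keq expr → x = 0; check Q = 2.799

Direction: no net shift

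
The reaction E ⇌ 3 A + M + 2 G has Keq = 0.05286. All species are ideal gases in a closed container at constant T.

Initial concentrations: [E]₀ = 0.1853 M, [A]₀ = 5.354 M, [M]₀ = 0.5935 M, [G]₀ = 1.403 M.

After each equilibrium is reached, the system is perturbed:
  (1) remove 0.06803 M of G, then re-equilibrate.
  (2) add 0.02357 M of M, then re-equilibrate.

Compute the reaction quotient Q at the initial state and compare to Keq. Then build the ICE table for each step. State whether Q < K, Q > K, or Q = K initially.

Q₀ = 967.6; Q > K (proceeds reverse)

Q₀ = 967.6 vs Keq = 0.05286 ⇒ Q>K, reverse
Step 1:
                  E         A         M         G
  I          0.1853     5.354    0.5935     1.403
  C          0.5792    -1.738   -0.5792    -1.158
  E          0.7645     3.616   0.01429    0.2446
  solve Keq expr → x = -0.5792; check Q = 0.05286
Then remove 0.06803 M of G.
Step 2:
                  E         A         M         G
  I          0.7645     3.616   0.01429    0.1765
  C       -0.008048   0.02414  0.008048    0.0161
  E          0.7565     3.641   0.02233    0.1926
  solve Keq expr → x = 0.008048; check Q = 0.05286
Then add 0.02357 M of M.
Step 3:
                  E         A         M         G
  I          0.7565     3.641    0.0459    0.1926
  C         0.01382  -0.04146  -0.01382  -0.02764
  E          0.7703     3.599   0.03208     0.165
  solve Keq expr → x = -0.01382; check Q = 0.05286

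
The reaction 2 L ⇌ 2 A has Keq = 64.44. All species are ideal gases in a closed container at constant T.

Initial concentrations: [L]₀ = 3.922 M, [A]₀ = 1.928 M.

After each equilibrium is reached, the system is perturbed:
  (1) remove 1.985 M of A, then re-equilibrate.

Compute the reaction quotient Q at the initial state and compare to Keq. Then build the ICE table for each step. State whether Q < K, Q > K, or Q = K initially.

Q₀ = 0.2417; Q < K (proceeds forward)

Q₀ = 0.2417 vs Keq = 64.44 ⇒ Q<K, forward
Step 1:
                    L           A
  init          3.922       1.928
  Δ            -3.274       3.274
  eq            0.648       5.202
  solve Keq expr → x = 1.637; check Q = 64.44
Then remove 1.985 M of A.
Step 2:
                    L           A
  init          0.648       3.217
  Δ           -0.2199      0.2199
  eq           0.4281       3.437
  solve Keq expr → x = 0.1099; check Q = 64.44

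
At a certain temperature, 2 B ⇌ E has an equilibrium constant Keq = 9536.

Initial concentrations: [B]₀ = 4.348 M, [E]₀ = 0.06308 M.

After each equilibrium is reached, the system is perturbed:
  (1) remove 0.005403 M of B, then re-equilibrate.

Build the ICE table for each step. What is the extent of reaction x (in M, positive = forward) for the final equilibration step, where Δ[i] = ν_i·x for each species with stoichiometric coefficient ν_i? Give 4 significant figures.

Q₀ = 0.003337 vs Keq = 9536 ⇒ Q<K, forward
Step 1:
                  B         E
  I           4.348   0.06308
  C          -4.333     2.166
  E         0.01529     2.229
  solve Keq expr → x = 2.166; check Q = 9536
Then remove 0.005403 M of B.
Step 2:
                  B         E
  I        0.009887     2.229
  C        0.005394 -0.002697
  E         0.01528     2.227
  solve Keq expr → x = -0.002697; check Q = 9536

x = -0.002697 M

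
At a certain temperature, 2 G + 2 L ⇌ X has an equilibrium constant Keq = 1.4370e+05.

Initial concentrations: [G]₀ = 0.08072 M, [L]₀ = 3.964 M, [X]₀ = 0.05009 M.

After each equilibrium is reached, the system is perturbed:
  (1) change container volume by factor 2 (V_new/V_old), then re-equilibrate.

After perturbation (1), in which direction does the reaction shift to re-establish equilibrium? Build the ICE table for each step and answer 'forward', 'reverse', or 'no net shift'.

Direction: reverse

Q₀ = 0.4892 vs Keq = 1.4370e+05 ⇒ Q<K, forward
Step 1:
                  G         L         X
  init      0.08072     3.964   0.05009
  Δ        -0.08052  -0.08052   0.04026
  eq      2.0418e-04     3.883   0.09035
  solve Keq expr → x = 0.04026; check Q = 1.4370e+05
Then change container volume by factor 2 (V_new/V_old).
Step 2:
                  G         L         X
  init    1.0209e-04     1.942   0.04517
  Δ       1.8634e-04 1.8634e-04 -9.3168e-05
  eq      2.8843e-04     1.942   0.04508
  solve Keq expr → x = -9.3168e-05; check Q = 1.4370e+05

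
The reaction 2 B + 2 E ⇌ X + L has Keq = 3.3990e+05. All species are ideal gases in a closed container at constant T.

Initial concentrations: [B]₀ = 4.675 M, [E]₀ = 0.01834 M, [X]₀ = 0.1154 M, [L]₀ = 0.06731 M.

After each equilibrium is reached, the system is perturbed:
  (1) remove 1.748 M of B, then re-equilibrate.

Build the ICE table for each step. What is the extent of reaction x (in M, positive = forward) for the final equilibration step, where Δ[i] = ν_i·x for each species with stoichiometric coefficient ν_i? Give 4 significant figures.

Q₀ = 1.057 vs Keq = 3.3990e+05 ⇒ Q<K, forward
Step 1:
                   B          E          X          L
  I            4.675    0.01834     0.1154    0.06731
  C          -0.0183    -0.0183   0.009152   0.009152
  E            4.657 3.5946e-05     0.1246    0.07646
  solve Keq expr → x = 0.009152; check Q = 3.3990e+05
Then remove 1.748 M of B.
Step 2:
                   B          E          X          L
  I            2.909 3.5946e-05     0.1246    0.07646
  C       2.1595e-05 2.1595e-05 -1.0797e-05 -1.0797e-05
  E            2.909 5.7540e-05     0.1245    0.07645
  solve Keq expr → x = -1.0797e-05; check Q = 3.3990e+05

x = -1.0797e-05 M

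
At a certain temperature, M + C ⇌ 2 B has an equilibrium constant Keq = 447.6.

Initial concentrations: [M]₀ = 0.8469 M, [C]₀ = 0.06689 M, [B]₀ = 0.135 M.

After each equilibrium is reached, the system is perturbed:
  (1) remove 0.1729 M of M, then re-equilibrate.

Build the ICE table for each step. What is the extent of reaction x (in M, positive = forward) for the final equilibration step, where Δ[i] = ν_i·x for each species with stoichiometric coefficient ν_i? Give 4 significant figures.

Q₀ = 0.3217 vs Keq = 447.6 ⇒ Q<K, forward
Step 1:
                   M          C          B
  I           0.8469    0.06689      0.135
  C         -0.06668   -0.06668     0.1334
  E           0.7802 2.0623e-04     0.2684
  solve Keq expr → x = 0.06668; check Q = 447.6
Then remove 0.1729 M of M.
Step 2:
                   M          C          B
  I           0.6073 2.0623e-04     0.2684
  C       5.8457e-05 5.8457e-05 -1.1691e-04
  E           0.6074 2.6469e-04     0.2683
  solve Keq expr → x = -5.8457e-05; check Q = 447.6

x = -5.8457e-05 M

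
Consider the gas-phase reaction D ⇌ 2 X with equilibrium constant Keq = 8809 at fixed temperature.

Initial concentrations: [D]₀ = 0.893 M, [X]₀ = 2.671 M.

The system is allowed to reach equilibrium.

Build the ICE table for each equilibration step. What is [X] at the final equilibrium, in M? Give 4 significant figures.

[X]_eq = 4.452 M

Q₀ = 7.989 vs Keq = 8809 ⇒ Q<K, forward
Step 1:
                   D          X
  I            0.893      2.671
  C          -0.8907      1.781
  E         0.002251      4.452
  solve Keq expr → x = 0.8907; check Q = 8809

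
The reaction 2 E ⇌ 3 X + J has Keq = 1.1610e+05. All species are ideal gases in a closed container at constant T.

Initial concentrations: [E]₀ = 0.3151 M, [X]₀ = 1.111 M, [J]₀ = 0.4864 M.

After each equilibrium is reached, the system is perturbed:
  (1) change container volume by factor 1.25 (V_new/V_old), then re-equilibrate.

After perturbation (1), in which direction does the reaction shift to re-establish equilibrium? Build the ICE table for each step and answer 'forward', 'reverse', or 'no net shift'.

Direction: forward

Q₀ = 6.718 vs Keq = 1.1610e+05 ⇒ Q<K, forward
Step 1:
                    E           X           J
  init         0.3151       1.111      0.4864
  Δ           -0.3104      0.4657      0.1552
  eq         0.004654       1.577      0.6416
  solve Keq expr → x = 0.1552; check Q = 1.1610e+05
Then change container volume by factor 1.25 (V_new/V_old).
Step 2:
                    E           X           J
  init       0.003723       1.261      0.5133
  Δ       -7.3965e-04    0.001109  3.6982e-04
  eq         0.002984       1.262      0.5137
  solve Keq expr → x = 3.6982e-04; check Q = 1.1610e+05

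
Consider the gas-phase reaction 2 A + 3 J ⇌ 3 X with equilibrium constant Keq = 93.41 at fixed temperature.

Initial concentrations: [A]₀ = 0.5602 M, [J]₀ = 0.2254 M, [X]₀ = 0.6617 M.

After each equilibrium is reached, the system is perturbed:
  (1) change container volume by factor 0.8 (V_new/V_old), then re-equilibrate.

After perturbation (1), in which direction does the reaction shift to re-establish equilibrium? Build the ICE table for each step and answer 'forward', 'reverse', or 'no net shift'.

Q₀ = 80.62 vs Keq = 93.41 ⇒ Q<K, forward
Step 1:
                  A         J         X
  Initial    0.5602    0.2254    0.6617
  Change  -0.004806  -0.00721   0.00721
  Equil      0.5554    0.2182    0.6689
  solve Keq expr → x = 0.002403; check Q = 93.41
Then change container volume by factor 0.8 (V_new/V_old).
Step 2:
                  A         J         X
  Initial    0.6942    0.2727    0.8361
  Change   -0.01746  -0.02619   0.02619
  Equil      0.6768    0.2466    0.8623
  solve Keq expr → x = 0.008729; check Q = 93.41

Direction: forward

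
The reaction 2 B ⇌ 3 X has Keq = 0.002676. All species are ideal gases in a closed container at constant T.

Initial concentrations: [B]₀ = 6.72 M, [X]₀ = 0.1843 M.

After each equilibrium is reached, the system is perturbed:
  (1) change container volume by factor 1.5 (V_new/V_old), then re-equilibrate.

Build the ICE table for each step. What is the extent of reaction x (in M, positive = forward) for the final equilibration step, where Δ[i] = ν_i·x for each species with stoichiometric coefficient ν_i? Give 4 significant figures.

x = 0.01501 M

Q₀ = 1.3862e-04 vs Keq = 0.002676 ⇒ Q<K, forward
Step 1:
                    B           X
  I              6.72      0.1843
  C           -0.2002      0.3002
  E              6.52      0.4845
  solve Keq expr → x = 0.1001; check Q = 0.002676
Then change container volume by factor 1.5 (V_new/V_old).
Step 2:
                    B           X
  I             4.347       0.323
  C          -0.03003     0.04504
  E             4.317      0.3681
  solve Keq expr → x = 0.01501; check Q = 0.002676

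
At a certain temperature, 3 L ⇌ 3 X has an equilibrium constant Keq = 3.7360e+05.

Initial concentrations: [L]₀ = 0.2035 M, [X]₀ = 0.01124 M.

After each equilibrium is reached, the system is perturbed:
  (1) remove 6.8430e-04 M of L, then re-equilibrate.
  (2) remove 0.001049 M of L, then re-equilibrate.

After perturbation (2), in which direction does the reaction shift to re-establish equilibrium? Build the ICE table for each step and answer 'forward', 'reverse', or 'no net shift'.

Q₀ = 1.6850e-04 vs Keq = 3.7360e+05 ⇒ Q<K, forward
Step 1:
                  L         X
  init       0.2035   0.01124
  Δ         -0.2006    0.2006
  eq       0.002941    0.2118
  solve Keq expr → x = 0.06685; check Q = 3.7360e+05
Then remove 6.8430e-04 M of L.
Step 2:
                  L         X
  init     0.002256    0.2118
  Δ       6.7493e-04 -6.7493e-04
  eq       0.002931    0.2111
  solve Keq expr → x = -2.2498e-04; check Q = 3.7360e+05
Then remove 0.001049 M of L.
Step 3:
                  L         X
  init     0.001882    0.2111
  Δ        0.001035 -0.001035
  eq       0.002917    0.2101
  solve Keq expr → x = -3.4488e-04; check Q = 3.7360e+05

Direction: reverse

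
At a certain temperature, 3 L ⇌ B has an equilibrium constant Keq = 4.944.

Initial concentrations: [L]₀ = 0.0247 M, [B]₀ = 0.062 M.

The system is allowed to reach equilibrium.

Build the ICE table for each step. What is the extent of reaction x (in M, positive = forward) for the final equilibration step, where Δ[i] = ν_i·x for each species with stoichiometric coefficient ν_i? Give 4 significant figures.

Q₀ = 4114 vs Keq = 4.944 ⇒ Q>K, reverse
Step 1:
                  L         B
  Initial    0.0247     0.062
  Change     0.1305  -0.04351
  Equil      0.1552   0.01849
  solve Keq expr → x = -0.04351; check Q = 4.944

x = -0.04351 M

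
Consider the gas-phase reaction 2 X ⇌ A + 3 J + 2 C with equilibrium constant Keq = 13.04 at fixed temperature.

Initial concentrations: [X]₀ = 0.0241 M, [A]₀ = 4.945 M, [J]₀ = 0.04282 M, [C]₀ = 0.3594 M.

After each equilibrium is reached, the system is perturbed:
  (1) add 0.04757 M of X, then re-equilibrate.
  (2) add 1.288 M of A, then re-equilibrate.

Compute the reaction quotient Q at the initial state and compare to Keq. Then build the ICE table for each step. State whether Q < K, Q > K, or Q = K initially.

Q₀ = 0.08634 vs Keq = 13.04 ⇒ Q<K, forward
Step 1:
                   X          A          J          C
  Initial     0.0241      4.945    0.04282     0.3594
  Change    -0.01957   0.009785    0.02936    0.01957
  Equil      0.00453      4.955    0.07218      0.379
  solve Keq expr → x = 0.009785; check Q = 13.04
Then add 0.04757 M of X.
Step 2:
                   X          A          J          C
  Initial     0.0521      4.955    0.07218      0.379
  Change    -0.03973    0.01986    0.05959    0.03973
  Equil      0.01237      4.975     0.1318     0.4187
  solve Keq expr → x = 0.01986; check Q = 13.04
Then add 1.288 M of A.
Step 3:
                   X          A          J          C
  Initial    0.01237      6.263     0.1318     0.4187
  Change    0.001189 -5.9458e-04  -0.001784  -0.001189
  Equil      0.01356      6.262       0.13     0.4175
  solve Keq expr → x = -5.9458e-04; check Q = 13.04

Q₀ = 0.08634; Q < K (proceeds forward)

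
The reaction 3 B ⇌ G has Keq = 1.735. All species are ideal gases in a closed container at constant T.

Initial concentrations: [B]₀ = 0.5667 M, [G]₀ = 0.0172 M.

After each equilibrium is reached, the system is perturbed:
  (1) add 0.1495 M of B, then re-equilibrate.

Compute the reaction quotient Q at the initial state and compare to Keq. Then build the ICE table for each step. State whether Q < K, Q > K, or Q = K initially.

Q₀ = 0.09451 vs Keq = 1.735 ⇒ Q<K, forward
Step 1:
                  B         G
  init       0.5667    0.0172
  Δ         -0.2016   0.06721
  eq         0.3651   0.08441
  solve Keq expr → x = 0.06721; check Q = 1.735
Then add 0.1495 M of B.
Step 2:
                  B         G
  init       0.5146   0.08441
  Δ         -0.1048   0.03494
  eq         0.4097    0.1194
  solve Keq expr → x = 0.03494; check Q = 1.735

Q₀ = 0.09451; Q < K (proceeds forward)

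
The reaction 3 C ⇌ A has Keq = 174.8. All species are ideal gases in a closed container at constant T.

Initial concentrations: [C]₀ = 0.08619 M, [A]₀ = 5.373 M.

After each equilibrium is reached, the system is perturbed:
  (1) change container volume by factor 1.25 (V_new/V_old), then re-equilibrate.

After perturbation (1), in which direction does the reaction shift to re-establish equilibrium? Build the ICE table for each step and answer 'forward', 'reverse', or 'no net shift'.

Q₀ = 8392 vs Keq = 174.8 ⇒ Q>K, reverse
Step 1:
                   C          A
  I          0.08619      5.373
  C           0.2256    -0.0752
  E           0.3118      5.298
  solve Keq expr → x = -0.0752; check Q = 174.8
Then change container volume by factor 1.25 (V_new/V_old).
Step 2:
                   C          A
  I           0.2494      4.238
  C          0.03971   -0.01324
  E           0.2891      4.225
  solve Keq expr → x = -0.01324; check Q = 174.8

Direction: reverse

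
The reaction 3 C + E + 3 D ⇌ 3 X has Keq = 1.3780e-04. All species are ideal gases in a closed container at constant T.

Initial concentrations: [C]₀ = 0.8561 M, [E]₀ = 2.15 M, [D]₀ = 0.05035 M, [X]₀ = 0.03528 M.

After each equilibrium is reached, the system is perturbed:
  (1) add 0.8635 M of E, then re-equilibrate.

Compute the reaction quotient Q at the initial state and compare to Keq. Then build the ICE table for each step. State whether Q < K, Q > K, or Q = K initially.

Q₀ = 0.255 vs Keq = 1.3780e-04 ⇒ Q>K, reverse
Step 1:
                    C           E           D           X
  Initial      0.8561        2.15     0.05035     0.03528
  Change      0.03049     0.01016     0.03049    -0.03049
  Equil        0.8866        2.16     0.08084    0.004786
  solve Keq expr → x = -0.01016; check Q = 1.3780e-04
Then add 0.8635 M of E.
Step 2:
                    C           E           D           X
  Initial      0.8866       3.024     0.08084    0.004786
  Change  -5.2935e-04 -1.7645e-04 -5.2935e-04  5.2935e-04
  Equil        0.8861       3.023     0.08031    0.005315
  solve Keq expr → x = 1.7645e-04; check Q = 1.3780e-04

Q₀ = 0.255; Q > K (proceeds reverse)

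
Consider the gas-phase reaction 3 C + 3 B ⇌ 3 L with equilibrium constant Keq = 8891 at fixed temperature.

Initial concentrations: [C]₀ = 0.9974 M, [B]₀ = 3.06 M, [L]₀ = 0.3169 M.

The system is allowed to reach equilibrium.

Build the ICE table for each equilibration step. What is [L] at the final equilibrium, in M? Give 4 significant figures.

Q₀ = 0.001119 vs Keq = 8891 ⇒ Q<K, forward
Step 1:
                    C           B           L
  Initial      0.9974        3.06      0.3169
  Change      -0.9678     -0.9678      0.9678
  Equil       0.02964       2.092       1.285
  solve Keq expr → x = 0.3226; check Q = 8891

[L]_eq = 1.285 M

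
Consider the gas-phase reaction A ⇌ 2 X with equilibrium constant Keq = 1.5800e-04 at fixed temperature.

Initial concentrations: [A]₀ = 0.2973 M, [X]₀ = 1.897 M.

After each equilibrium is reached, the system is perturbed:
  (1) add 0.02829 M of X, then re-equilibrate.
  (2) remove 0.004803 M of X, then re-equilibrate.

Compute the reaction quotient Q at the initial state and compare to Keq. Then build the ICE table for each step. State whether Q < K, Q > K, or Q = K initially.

Q₀ = 12.1; Q > K (proceeds reverse)

Q₀ = 12.1 vs Keq = 1.5800e-04 ⇒ Q>K, reverse
Step 1:
                  A         X
  I          0.2973     1.897
  C          0.9415    -1.883
  E           1.239   0.01399
  solve Keq expr → x = -0.9415; check Q = 1.5800e-04
Then add 0.02829 M of X.
Step 2:
                  A         X
  I           1.239   0.04228
  C         0.01411  -0.02821
  E           1.253   0.01407
  solve Keq expr → x = -0.01411; check Q = 1.5800e-04
Then remove 0.004803 M of X.
Step 3:
                  A         X
  I           1.253  0.009267
  C       -0.002395   0.00479
  E           1.251   0.01406
  solve Keq expr → x = 0.002395; check Q = 1.5800e-04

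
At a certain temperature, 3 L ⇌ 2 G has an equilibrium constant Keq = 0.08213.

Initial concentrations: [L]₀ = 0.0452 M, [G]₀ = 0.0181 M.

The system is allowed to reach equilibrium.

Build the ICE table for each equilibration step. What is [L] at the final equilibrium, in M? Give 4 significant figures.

[L]_eq = 0.06519 M

Q₀ = 3.548 vs Keq = 0.08213 ⇒ Q>K, reverse
Step 1:
                  L         G
  I          0.0452    0.0181
  C         0.01999  -0.01333
  E         0.06519  0.004771
  solve Keq expr → x = -0.006665; check Q = 0.08213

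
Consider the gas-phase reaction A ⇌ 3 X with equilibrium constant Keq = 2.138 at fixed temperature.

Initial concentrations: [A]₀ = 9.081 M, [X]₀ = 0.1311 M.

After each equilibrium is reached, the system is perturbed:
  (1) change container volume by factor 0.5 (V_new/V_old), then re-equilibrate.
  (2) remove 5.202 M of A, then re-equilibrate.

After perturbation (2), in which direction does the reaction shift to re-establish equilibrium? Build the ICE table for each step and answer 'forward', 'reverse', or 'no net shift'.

Direction: reverse

Q₀ = 2.4813e-04 vs Keq = 2.138 ⇒ Q<K, forward
Step 1:
                  A         X
  I           9.081    0.1311
  C         -0.8242     2.473
  E           8.257     2.604
  solve Keq expr → x = 0.8242; check Q = 2.138
Then change container volume by factor 0.5 (V_new/V_old).
Step 2:
                  A         X
  I           16.51     5.208
  C          0.6286    -1.886
  E           17.14     3.322
  solve Keq expr → x = -0.6286; check Q = 2.138
Then remove 5.202 M of A.
Step 3:
                  A         X
  I           11.94     3.322
  C          0.1224   -0.3672
  E           12.06     2.954
  solve Keq expr → x = -0.1224; check Q = 2.138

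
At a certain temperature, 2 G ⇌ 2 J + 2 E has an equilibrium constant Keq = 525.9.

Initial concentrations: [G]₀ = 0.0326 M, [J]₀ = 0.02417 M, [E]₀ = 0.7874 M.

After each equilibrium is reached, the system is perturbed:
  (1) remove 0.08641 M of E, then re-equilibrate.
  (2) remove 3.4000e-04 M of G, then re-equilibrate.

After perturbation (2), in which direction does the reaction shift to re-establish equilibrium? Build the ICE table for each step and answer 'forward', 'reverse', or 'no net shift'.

Q₀ = 0.3408 vs Keq = 525.9 ⇒ Q<K, forward
Step 1:
                   G          J          E
  Initial     0.0326    0.02417     0.7874
  Change    -0.03064    0.03064    0.03064
  Equil     0.001955    0.05481      0.818
  solve Keq expr → x = 0.01532; check Q = 525.9
Then remove 0.08641 M of E.
Step 2:
                   G          J          E
  Initial   0.001955    0.05481     0.7316
  Change  -1.9969e-04 1.9969e-04 1.9969e-04
  Equil     0.001756    0.05501     0.7318
  solve Keq expr → x = 9.9846e-05; check Q = 525.9
Then remove 3.4000e-04 M of G.
Step 3:
                   G          J          E
  Initial   0.001416    0.05501     0.7318
  Change  3.2873e-04 -3.2873e-04 -3.2873e-04
  Equil     0.001744    0.05469     0.7315
  solve Keq expr → x = -1.6436e-04; check Q = 525.9

Direction: reverse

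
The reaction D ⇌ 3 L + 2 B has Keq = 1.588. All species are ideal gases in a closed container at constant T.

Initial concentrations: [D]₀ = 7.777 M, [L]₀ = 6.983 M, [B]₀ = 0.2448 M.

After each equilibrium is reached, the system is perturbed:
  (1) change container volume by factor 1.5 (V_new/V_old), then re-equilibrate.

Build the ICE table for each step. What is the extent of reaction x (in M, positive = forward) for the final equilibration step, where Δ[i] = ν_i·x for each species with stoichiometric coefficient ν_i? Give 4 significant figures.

Q₀ = 2.624 vs Keq = 1.588 ⇒ Q>K, reverse
Step 1:
                  D         L         B
  init        7.777     6.983    0.2448
  Δ         0.02544  -0.07631  -0.05087
  eq          7.802     6.907    0.1939
  solve Keq expr → x = -0.02544; check Q = 1.588
Then change container volume by factor 1.5 (V_new/V_old).
Step 2:
                  D         L         B
  init        5.202     4.604    0.1293
  Δ        -0.07041    0.2112    0.1408
  eq          5.131     4.816    0.2701
  solve Keq expr → x = 0.07041; check Q = 1.588

x = 0.07041 M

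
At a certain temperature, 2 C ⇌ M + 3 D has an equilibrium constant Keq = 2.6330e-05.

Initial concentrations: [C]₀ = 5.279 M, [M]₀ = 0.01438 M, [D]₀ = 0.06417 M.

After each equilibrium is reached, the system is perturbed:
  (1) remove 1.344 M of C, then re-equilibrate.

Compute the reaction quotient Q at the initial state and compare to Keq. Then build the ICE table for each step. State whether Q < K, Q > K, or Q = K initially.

Q₀ = 1.3635e-07; Q < K (proceeds forward)

Q₀ = 1.3635e-07 vs Keq = 2.6330e-05 ⇒ Q<K, forward
Step 1:
                   C          M          D
  init         5.279    0.01438    0.06417
  Δ          -0.1038    0.05192     0.1558
  eq           5.175     0.0663     0.2199
  solve Keq expr → x = 0.05192; check Q = 2.6330e-05
Then remove 1.344 M of C.
Step 2:
                   C          M          D
  init         3.831     0.0663     0.2199
  Δ          0.01962  -0.009811   -0.02943
  eq           3.851    0.05649     0.1905
  solve Keq expr → x = -0.009811; check Q = 2.6330e-05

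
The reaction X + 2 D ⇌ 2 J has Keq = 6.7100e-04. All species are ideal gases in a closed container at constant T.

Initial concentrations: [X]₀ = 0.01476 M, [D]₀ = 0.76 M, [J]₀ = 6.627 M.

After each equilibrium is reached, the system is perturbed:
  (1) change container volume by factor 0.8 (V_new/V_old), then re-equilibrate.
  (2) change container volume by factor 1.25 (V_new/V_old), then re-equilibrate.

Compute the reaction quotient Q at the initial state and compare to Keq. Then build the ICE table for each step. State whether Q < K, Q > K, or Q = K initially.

Q₀ = 5151; Q > K (proceeds reverse)

Q₀ = 5151 vs Keq = 6.7100e-04 ⇒ Q>K, reverse
Step 1:
                    X           D           J
  Initial     0.01476        0.76       6.627
  Change        3.151       6.302      -6.302
  Equil         3.166       7.062      0.3255
  solve Keq expr → x = -3.151; check Q = 6.7100e-04
Then change container volume by factor 0.8 (V_new/V_old).
Step 2:
                    X           D           J
  Initial       3.957       8.827      0.4068
  Change     -0.02223    -0.04445     0.04445
  Equil         3.935       8.782      0.4513
  solve Keq expr → x = 0.02223; check Q = 6.7100e-04
Then change container volume by factor 1.25 (V_new/V_old).
Step 3:
                    X           D           J
  Initial       3.148       7.026       0.361
  Change      0.01778     0.03556    -0.03556
  Equil         3.166       7.062      0.3255
  solve Keq expr → x = -0.01778; check Q = 6.7100e-04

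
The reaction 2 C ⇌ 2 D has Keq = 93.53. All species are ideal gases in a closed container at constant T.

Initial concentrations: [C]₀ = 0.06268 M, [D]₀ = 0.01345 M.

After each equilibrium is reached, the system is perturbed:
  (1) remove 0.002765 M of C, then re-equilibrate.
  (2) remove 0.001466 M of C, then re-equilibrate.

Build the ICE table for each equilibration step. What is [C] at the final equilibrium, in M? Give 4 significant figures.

[C]_eq = 0.006738 M

Q₀ = 0.04605 vs Keq = 93.53 ⇒ Q<K, forward
Step 1:
                    C           D
  init        0.06268     0.01345
  Δ          -0.05555     0.05555
  eq         0.007134       0.069
  solve Keq expr → x = 0.02777; check Q = 93.53
Then remove 0.002765 M of C.
Step 2:
                    C           D
  init       0.004369       0.069
  Δ          0.002506   -0.002506
  eq         0.006875     0.06649
  solve Keq expr → x = -0.001253; check Q = 93.53
Then remove 0.001466 M of C.
Step 3:
                    C           D
  init       0.005409     0.06649
  Δ          0.001329   -0.001329
  eq         0.006738     0.06516
  solve Keq expr → x = -6.6431e-04; check Q = 93.53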